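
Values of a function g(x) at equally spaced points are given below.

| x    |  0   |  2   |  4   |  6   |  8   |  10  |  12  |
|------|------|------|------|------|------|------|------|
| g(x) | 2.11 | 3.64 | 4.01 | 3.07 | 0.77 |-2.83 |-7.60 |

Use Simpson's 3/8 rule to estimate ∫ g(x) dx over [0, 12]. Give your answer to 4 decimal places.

13.0650

h = 2, n = 6.
(3h/8)·[y₀ + 3y₁ + 3y₂ + 2y₃ + 3y₄ + 3y₅ + y₆] = 0.75·(17.42) = 13.0650.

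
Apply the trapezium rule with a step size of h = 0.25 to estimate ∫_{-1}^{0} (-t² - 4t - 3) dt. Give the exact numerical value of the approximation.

h = (0 − (-1))/4 = 0.25.
Nodes t₀,…,t₄ = -1, -0.75, -0.5, -0.25, 0.
f(t) = -t² - 4t - 3: f₀=0, f₁=-0.5625, f₂=-1.25, f₃=-2.0625, f₄=-3.
(h/2)·[f₀ + 2f₁ + 2f₂ + 2f₃ + f₄] = 0.125·(-10.75) = -1.34375.

-1.34375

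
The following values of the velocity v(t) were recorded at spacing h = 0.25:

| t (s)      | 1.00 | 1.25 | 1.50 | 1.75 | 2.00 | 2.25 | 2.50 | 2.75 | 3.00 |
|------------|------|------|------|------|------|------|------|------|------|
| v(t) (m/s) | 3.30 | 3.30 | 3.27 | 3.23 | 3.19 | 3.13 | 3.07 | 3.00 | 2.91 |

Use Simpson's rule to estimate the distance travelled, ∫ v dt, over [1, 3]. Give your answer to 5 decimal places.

6.32583

h = 0.25, n = 8.
(h/3)·[y₀ + 4y₁ + 2y₂ + 4y₃ + 2y₄ + 4y₅ + 2y₆ + 4y₇ + y₈] = 0.083333·(75.91) = 6.32583.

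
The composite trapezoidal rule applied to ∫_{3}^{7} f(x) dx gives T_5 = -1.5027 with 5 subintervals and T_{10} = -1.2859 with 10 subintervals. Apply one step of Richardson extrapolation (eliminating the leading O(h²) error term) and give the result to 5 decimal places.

-1.21363

R = (4·T_{10} − T_5) / 3 = (4·(-1.2859) − (-1.5027))/3 = (-3.6409)/3 = -1.21363.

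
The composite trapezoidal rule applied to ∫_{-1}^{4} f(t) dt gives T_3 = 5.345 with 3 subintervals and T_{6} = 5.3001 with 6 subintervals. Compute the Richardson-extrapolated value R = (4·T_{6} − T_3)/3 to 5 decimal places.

5.28513

R = (4·T_{6} − T_3) / 3 = (4·5.3001 − 5.345)/3 = (15.8554)/3 = 5.28513.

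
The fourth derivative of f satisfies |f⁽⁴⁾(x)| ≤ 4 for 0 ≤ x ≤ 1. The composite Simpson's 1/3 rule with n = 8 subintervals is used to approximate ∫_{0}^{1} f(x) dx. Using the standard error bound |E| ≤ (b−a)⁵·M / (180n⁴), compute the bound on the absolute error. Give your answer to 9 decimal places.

0.000005425

|E| ≤ (1)⁵·4 / (180·8⁴) = 4/737280 = 0.000005425.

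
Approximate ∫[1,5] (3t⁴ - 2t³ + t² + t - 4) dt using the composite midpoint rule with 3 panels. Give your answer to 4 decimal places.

1500.6914

h = (5 − 1)/3 = 1.333333.
Midpoints m₁,…,m₃ = 1.666667, 3, 4.333333.
f(m₁)=14.333333, f(m₂)=197, f(m₃)=914.185185.
h·[f(m₁) + f(m₂) + f(m₃)] = 1.333333·(1125.518519) = 1500.6914.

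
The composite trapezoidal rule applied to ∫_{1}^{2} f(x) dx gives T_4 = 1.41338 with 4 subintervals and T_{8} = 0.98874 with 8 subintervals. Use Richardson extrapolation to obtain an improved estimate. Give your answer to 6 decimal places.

0.847193

R = (4·T_{8} − T_4) / 3 = (4·0.98874 − 1.41338)/3 = (2.54158)/3 = 0.847193.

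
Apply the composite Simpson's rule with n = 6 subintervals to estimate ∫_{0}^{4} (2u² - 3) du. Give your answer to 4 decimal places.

30.6667

h = (4 − 0)/6 = 0.666667.
Nodes u₀,…,u₆ = 0, 0.666667, 1.333333, 2, 2.666667, 3.333333, 4.
f(u) = 2u² - 3: f₀=-3, f₁=-2.111111, f₂=0.555556, f₃=5, f₄=11.222222, f₅=19.222222, f₆=29.
(h/3)·[f₀ + 4f₁ + 2f₂ + 4f₃ + 2f₄ + 4f₅ + f₆] = 0.222222·(138) = 30.6667.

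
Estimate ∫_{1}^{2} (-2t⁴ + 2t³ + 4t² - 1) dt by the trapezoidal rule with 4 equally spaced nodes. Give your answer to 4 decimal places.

h = (2 − 1)/3 = 0.333333.
Nodes t₀,…,t₃ = 1, 1.333333, 1.666667, 2.
f(t) = -2t⁴ + 2t³ + 4t² - 1: f₀=3, f₁=4.530864, f₂=3.938272, f₃=-1.
(h/2)·[f₀ + 2f₁ + 2f₂ + f₃] = 0.166667·(18.938272) = 3.1564.

3.1564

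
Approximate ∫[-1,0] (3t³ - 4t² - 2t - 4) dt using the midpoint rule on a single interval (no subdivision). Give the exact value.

M = (b−a)·f(-0.5) = 1·(-4.375) = -4.375.

-4.375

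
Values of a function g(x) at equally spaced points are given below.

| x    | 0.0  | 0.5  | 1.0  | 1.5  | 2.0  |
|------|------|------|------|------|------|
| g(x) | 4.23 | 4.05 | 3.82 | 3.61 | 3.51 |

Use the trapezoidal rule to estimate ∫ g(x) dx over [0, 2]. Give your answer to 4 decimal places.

7.6750

h = 0.5, n = 4.
(h/2)·[y₀ + 2y₁ + 2y₂ + 2y₃ + y₄] = 0.25·(30.70) = 7.6750.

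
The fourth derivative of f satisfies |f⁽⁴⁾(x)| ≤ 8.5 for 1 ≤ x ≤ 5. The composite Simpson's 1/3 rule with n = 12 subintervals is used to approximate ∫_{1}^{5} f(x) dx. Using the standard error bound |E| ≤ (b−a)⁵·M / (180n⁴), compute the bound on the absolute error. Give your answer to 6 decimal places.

0.002332

|E| ≤ (4)⁵·8.5 / (180·12⁴) = 8704/3732480 = 0.002332.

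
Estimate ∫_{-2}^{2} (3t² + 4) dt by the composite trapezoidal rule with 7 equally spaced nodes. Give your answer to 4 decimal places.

32.8889

h = (2 − (-2))/6 = 0.666667.
Nodes t₀,…,t₆ = -2, -1.333333, -0.666667, 0, 0.666667, 1.333333, 2.
f(t) = 3t² + 4: f₀=16, f₁=9.333333, f₂=5.333333, f₃=4, f₄=5.333333, f₅=9.333333, f₆=16.
(h/2)·[f₀ + 2f₁ + 2f₂ + 2f₃ + 2f₄ + 2f₅ + f₆] = 0.333333·(98.666667) = 32.8889.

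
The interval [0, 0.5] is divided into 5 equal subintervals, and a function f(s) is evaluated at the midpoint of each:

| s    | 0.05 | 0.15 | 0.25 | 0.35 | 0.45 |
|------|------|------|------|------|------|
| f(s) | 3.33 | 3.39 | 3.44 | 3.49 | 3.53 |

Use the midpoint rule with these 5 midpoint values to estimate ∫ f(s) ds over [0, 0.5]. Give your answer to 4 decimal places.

1.7180

h = 0.1, n = 5.
h·[y(m₁) + y(m₂) + y(m₃) + y(m₄) + y(m₅)] = 0.1·(17.18) = 1.7180.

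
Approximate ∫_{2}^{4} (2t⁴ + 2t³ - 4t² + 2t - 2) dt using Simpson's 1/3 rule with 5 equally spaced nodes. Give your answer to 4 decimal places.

450.1667

h = (4 − 2)/4 = 0.5.
Nodes t₀,…,t₄ = 2, 2.5, 3, 3.5, 4.
f(t) = 2t⁴ + 2t³ - 4t² + 2t - 2: f₀=34, f₁=87.375, f₂=184, f₃=341.875, f₄=582.
(h/3)·[f₀ + 4f₁ + 2f₂ + 4f₃ + f₄] = 0.166667·(2701) = 450.1667.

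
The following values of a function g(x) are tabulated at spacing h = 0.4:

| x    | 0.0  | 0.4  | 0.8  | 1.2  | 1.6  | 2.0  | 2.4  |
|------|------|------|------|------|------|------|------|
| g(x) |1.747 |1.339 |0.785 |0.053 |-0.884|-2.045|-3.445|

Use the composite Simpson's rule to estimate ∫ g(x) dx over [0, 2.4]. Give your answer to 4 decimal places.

-0.6011

h = 0.4, n = 6.
(h/3)·[y₀ + 4y₁ + 2y₂ + 4y₃ + 2y₄ + 4y₅ + y₆] = 0.133333·(-4.508) = -0.6011.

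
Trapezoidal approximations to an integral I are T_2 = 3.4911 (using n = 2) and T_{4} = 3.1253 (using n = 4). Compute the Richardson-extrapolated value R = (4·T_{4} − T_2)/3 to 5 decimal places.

R = (4·T_{4} − T_2) / 3 = (4·3.1253 − 3.4911)/3 = (9.0101)/3 = 3.00337.

3.00337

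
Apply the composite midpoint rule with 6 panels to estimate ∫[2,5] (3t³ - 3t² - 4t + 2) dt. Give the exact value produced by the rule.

301.96875

h = (5 − 2)/6 = 0.5.
Midpoints m₁,…,m₆ = 2.25, 2.75, 3.25, 3.75, 4.25, 4.75.
f(m₁)=11.984375, f(m₂)=30.703125, f(m₃)=60.296875, f(m₄)=103.015625, f(m₅)=161.109375, f(m₆)=236.828125.
h·[f(m₁) + f(m₂) + f(m₃) + f(m₄) + f(m₅) + f(m₆)] = 0.5·(603.9375) = 301.96875.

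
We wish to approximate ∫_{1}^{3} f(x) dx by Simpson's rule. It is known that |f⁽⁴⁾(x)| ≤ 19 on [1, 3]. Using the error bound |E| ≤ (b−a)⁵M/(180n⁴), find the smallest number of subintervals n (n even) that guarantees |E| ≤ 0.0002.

Need 608/(180n⁴) ≤ 0.0002.
n⁴ ≥ 608/(180·0.0002) = 16888.9 ⇒ n ≥ 11.3999, so the smallest even n is 12. (n must be even for Simpson's rule.)

12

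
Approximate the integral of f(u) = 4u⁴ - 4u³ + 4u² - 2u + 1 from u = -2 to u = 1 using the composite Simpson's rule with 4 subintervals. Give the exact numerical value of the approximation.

h = (1 − (-2))/4 = 0.75.
Nodes u₀,…,u₄ = -2, -1.25, -0.5, 0.25, 1.
f(u) = 4u⁴ - 4u³ + 4u² - 2u + 1: f₀=117, f₁=27.328125, f₂=3.75, f₃=0.703125, f₄=3.
(h/3)·[f₀ + 4f₁ + 2f₂ + 4f₃ + f₄] = 0.25·(239.625) = 59.90625.

59.90625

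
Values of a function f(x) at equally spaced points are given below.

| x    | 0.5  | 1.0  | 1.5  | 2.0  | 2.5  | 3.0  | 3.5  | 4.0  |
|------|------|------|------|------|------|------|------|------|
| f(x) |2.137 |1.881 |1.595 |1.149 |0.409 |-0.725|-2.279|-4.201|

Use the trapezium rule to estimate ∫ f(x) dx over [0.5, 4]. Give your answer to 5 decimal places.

h = 0.5, n = 7.
(h/2)·[y₀ + 2y₁ + 2y₂ + 2y₃ + 2y₄ + 2y₅ + 2y₆ + y₇] = 0.25·(1.996) = 0.49900.

0.49900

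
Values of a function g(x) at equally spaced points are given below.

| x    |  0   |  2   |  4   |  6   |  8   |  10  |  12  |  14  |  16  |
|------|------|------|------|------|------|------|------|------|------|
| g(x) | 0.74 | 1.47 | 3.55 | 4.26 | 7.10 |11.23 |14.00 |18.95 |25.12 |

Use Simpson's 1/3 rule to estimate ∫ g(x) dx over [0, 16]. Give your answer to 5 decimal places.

h = 2, n = 8.
(h/3)·[y₀ + 4y₁ + 2y₂ + 4y₃ + 2y₄ + 4y₅ + 2y₆ + 4y₇ + y₈] = 0.666667·(218.80) = 145.86667.

145.86667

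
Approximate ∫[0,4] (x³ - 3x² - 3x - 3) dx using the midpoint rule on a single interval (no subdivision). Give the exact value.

M = (b−a)·f(2) = 4·(-13) = -52.

-52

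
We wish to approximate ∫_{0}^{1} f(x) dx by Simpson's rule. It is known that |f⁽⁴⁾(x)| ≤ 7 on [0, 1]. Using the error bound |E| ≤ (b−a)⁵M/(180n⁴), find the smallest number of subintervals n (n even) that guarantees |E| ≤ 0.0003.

Need 7/(180n⁴) ≤ 0.0003.
n⁴ ≥ 7/(180·0.0003) = 129.63 ⇒ n ≥ 3.3742, so the smallest even n is 4. (n must be even for Simpson's rule.)

4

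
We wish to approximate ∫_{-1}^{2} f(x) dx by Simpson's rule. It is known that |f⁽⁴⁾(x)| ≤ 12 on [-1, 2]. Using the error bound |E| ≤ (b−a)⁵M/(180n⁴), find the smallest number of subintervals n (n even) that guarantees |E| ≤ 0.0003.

16

Need 2916/(180n⁴) ≤ 0.0003.
n⁴ ≥ 2916/(180·0.0003) = 54000 ⇒ n ≥ 15.2440, so the smallest even n is 16. (n must be even for Simpson's rule.)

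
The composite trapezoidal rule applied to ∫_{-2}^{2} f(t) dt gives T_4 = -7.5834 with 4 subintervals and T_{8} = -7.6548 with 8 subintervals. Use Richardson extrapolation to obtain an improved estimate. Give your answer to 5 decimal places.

R = (4·T_{8} − T_4) / 3 = (4·(-7.6548) − (-7.5834))/3 = (-23.0358)/3 = -7.67860.

-7.67860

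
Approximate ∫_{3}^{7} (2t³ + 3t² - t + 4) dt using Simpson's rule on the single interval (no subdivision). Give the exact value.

1472

S = (b−a)/6 · [f(3) + 4f(5) + f(7)] = 0.666667·[82 + 4·324 + 830] = 1472.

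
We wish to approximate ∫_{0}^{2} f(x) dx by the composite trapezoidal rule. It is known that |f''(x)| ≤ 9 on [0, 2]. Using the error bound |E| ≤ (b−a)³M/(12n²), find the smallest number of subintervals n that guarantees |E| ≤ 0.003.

45

Need 72/(12n²) ≤ 0.003.
n² ≥ 72/(12·0.003) = 2000 ⇒ n ≥ 44.7214, so the smallest n is 45.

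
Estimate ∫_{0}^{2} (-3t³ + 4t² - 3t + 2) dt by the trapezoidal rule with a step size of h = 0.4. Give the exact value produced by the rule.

h = (2 − 0)/5 = 0.4.
Nodes t₀,…,t₅ = 0, 0.4, 0.8, 1.2, 1.6, 2.
f(t) = -3t³ + 4t² - 3t + 2: f₀=2, f₁=1.248, f₂=0.624, f₃=-1.024, f₄=-4.848, f₅=-12.
(h/2)·[f₀ + 2f₁ + 2f₂ + 2f₃ + 2f₄ + f₅] = 0.2·(-18) = -3.6.

-3.6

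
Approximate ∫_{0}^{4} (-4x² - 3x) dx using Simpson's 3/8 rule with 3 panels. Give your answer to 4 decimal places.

-109.3333

h = (4 − 0)/3 = 1.333333.
Nodes x₀,…,x₃ = 0, 1.333333, 2.666667, 4.
f(x) = -4x² - 3x: f₀=0, f₁=-11.111111, f₂=-36.444444, f₃=-76.
(3h/8)·[f₀ + 3f₁ + 3f₂ + f₃] = 0.5·(-218.666667) = -109.3333.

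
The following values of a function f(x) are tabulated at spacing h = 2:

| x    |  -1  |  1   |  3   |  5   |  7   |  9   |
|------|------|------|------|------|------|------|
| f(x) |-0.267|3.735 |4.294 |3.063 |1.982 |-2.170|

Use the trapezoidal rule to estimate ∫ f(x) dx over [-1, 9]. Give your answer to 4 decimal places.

23.7110

h = 2, n = 5.
(h/2)·[y₀ + 2y₁ + 2y₂ + 2y₃ + 2y₄ + y₅] = 1·(23.711) = 23.7110.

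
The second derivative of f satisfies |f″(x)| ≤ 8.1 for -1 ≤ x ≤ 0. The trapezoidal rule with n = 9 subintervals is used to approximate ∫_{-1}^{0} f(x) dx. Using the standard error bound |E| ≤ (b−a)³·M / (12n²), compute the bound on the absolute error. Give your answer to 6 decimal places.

0.008333

|E| ≤ (1)³·8.1 / (12·9²) = 8.1/972 = 0.008333.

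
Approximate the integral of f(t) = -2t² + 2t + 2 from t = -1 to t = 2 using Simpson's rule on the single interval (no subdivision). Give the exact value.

3

S = (b−a)/6 · [f(-1) + 4f(0.5) + f(2)] = 0.5·[(-2) + 4·2.5 + (-2)] = 3.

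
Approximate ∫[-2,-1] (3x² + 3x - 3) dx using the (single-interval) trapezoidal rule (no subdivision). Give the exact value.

T = (b−a)/2 · [f(-2) + f(-1)] = 0.5·[3 + (-3)] = 0.

0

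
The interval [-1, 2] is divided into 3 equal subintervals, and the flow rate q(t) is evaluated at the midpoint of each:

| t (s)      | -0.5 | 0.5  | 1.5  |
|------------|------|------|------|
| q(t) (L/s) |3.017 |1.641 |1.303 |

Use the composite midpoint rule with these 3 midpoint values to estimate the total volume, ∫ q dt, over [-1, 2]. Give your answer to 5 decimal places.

5.96100

h = 1, n = 3.
h·[y(m₁) + y(m₂) + y(m₃)] = 1·(5.961) = 5.96100.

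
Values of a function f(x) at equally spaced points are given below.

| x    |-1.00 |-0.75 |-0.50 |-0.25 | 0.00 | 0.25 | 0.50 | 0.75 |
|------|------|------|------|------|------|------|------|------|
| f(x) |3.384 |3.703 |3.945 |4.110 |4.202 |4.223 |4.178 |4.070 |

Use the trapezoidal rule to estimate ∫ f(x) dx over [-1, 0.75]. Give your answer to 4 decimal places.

7.0220

h = 0.25, n = 7.
(h/2)·[y₀ + 2y₁ + 2y₂ + 2y₃ + 2y₄ + 2y₅ + 2y₆ + y₇] = 0.125·(56.176) = 7.0220.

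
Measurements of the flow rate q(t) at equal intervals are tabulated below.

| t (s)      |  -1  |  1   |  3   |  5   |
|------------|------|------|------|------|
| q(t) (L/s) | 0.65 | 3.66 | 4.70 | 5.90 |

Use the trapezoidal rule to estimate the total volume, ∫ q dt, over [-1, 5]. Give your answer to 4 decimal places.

23.2700

h = 2, n = 3.
(h/2)·[y₀ + 2y₁ + 2y₂ + y₃] = 1·(23.27) = 23.2700.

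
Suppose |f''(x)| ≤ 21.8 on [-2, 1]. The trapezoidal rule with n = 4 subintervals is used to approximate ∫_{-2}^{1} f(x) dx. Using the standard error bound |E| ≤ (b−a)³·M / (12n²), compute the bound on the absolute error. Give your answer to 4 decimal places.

|E| ≤ (3)³·21.8 / (12·4²) = 588.6/192 = 3.0656.

3.0656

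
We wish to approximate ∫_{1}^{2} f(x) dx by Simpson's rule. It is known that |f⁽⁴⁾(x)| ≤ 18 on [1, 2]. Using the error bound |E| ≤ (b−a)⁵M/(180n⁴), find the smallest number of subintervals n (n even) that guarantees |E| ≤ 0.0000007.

20

Need 18/(180n⁴) ≤ 0.0000007.
n⁴ ≥ 18/(180·0.0000007) = 142857 ⇒ n ≥ 19.4413, so the smallest even n is 20. (n must be even for Simpson's rule.)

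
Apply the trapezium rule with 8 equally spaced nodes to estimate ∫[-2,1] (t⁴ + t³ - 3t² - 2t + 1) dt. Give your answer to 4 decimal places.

h = (1 − (-2))/7 = 0.428571.
Nodes t₀,…,t₇ = -2, -1.571429, -1.142857, -0.714286, -0.285714, 0.142857, 0.571429, 1.
f(t) = t⁴ + t³ - 3t² - 2t + 1: f₀=1, f₁=-1.047897, f₂=-0.419409, f₃=0.793836, f₄=1.309871, f₅=0.656393, f₆=-0.829238, f₇=-2.
(h/2)·[f₀ + 2f₁ + 2f₂ + 2f₃ + 2f₄ + 2f₅ + 2f₆ + f₇] = 0.214286·(-0.072886) = -0.0156.

-0.0156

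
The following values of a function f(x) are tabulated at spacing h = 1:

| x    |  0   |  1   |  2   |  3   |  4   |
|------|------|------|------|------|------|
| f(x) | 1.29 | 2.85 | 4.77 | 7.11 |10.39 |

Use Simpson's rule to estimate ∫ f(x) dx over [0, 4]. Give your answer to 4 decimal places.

20.3533

h = 1, n = 4.
(h/3)·[y₀ + 4y₁ + 2y₂ + 4y₃ + y₄] = 0.333333·(61.06) = 20.3533.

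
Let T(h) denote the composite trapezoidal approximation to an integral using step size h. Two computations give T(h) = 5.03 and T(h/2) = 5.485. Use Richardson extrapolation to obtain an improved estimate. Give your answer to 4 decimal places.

5.6367

R = (4·T(h/2) − T(h)) / 3 = (4·5.485 − 5.03)/3 = (16.910)/3 = 5.6367.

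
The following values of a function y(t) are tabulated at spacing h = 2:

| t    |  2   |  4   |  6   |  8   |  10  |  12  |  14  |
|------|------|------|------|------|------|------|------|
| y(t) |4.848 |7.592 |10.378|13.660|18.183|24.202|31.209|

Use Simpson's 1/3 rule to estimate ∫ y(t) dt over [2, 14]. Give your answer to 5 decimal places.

183.33000

h = 2, n = 6.
(h/3)·[y₀ + 4y₁ + 2y₂ + 4y₃ + 2y₄ + 4y₅ + y₆] = 0.666667·(274.995) = 183.33000.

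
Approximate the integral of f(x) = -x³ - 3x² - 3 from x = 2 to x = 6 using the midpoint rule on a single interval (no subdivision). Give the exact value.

M = (b−a)·f(4) = 4·(-115) = -460.

-460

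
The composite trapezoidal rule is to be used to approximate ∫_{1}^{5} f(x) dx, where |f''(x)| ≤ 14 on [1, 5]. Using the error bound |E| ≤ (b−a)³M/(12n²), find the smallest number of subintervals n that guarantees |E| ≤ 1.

9

Need 896/(12n²) ≤ 1.
n² ≥ 896/(12·1) = 74.6667 ⇒ n ≥ 8.6410, so the smallest n is 9.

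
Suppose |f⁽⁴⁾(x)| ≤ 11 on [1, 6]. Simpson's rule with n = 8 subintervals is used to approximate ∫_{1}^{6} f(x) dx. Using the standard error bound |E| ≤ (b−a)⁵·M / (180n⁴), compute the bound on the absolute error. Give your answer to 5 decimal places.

|E| ≤ (5)⁵·11 / (180·8⁴) = 34375/737280 = 0.04662.

0.04662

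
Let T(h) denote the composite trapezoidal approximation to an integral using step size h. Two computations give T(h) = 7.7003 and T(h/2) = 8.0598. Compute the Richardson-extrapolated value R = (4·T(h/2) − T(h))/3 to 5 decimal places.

R = (4·T(h/2) − T(h)) / 3 = (4·8.0598 − 7.7003)/3 = (24.5389)/3 = 8.17963.

8.17963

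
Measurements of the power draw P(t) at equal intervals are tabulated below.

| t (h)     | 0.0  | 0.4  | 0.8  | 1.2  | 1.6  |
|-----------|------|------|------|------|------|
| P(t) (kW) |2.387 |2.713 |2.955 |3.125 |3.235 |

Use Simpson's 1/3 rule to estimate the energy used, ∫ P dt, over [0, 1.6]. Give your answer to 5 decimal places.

4.65120

h = 0.4, n = 4.
(h/3)·[y₀ + 4y₁ + 2y₂ + 4y₃ + y₄] = 0.133333·(34.884) = 4.65120.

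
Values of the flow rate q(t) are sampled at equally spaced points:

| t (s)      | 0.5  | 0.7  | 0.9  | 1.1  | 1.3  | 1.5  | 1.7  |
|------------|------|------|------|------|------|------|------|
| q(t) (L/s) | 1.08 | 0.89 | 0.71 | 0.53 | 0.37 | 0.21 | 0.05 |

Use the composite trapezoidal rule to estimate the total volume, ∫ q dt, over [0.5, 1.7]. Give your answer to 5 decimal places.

h = 0.2, n = 6.
(h/2)·[y₀ + 2y₁ + 2y₂ + 2y₃ + 2y₄ + 2y₅ + y₆] = 0.1·(6.55) = 0.65500.

0.65500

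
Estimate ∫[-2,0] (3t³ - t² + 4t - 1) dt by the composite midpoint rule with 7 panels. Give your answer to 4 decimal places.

-24.5306

h = (0 − (-2))/7 = 0.285714.
Midpoints m₁,…,m₇ = -1.857143, -1.571429, -1.285714, -1, -0.714286, -0.428571, -0.142857.
f(m₁)=-31.093294, f(m₂)=-21.396501, f(m₃)=-14.172012, f(m₄)=-9, f(m₅)=-5.460641, f(m₆)=-3.134111, f(m₇)=-1.600583.
h·[f(m₁) + f(m₂) + f(m₃) + f(m₄) + f(m₅) + f(m₆) + f(m₇)] = 0.285714·(-85.857143) = -24.5306.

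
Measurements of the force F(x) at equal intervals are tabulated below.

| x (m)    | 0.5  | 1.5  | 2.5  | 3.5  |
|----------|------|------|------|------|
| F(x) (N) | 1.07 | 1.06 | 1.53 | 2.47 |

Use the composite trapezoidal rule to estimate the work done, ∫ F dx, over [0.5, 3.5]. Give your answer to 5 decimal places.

4.36000

h = 1, n = 3.
(h/2)·[y₀ + 2y₁ + 2y₂ + y₃] = 0.5·(8.72) = 4.36000.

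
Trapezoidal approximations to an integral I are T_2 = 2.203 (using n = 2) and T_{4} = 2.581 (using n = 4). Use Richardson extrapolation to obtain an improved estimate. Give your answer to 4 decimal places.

R = (4·T_{4} − T_2) / 3 = (4·2.581 − 2.203)/3 = (8.121)/3 = 2.7070.

2.7070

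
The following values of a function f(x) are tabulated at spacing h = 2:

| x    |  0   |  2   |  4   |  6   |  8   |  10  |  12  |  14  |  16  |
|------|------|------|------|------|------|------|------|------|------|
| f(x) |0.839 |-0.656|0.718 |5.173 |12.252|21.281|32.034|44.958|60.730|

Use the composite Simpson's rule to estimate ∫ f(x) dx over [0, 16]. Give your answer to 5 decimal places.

289.73400

h = 2, n = 8.
(h/3)·[y₀ + 4y₁ + 2y₂ + 4y₃ + 2y₄ + 4y₅ + 2y₆ + 4y₇ + y₈] = 0.666667·(434.601) = 289.73400.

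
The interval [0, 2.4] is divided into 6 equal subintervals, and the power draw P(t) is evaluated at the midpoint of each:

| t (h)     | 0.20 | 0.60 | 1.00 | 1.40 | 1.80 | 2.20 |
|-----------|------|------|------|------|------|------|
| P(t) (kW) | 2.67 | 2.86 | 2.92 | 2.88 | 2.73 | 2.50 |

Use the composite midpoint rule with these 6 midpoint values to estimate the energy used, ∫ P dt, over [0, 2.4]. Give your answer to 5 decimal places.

h = 0.4, n = 6.
h·[y(m₁) + y(m₂) + y(m₃) + y(m₄) + y(m₅) + y(m₆)] = 0.4·(16.56) = 6.62400.

6.62400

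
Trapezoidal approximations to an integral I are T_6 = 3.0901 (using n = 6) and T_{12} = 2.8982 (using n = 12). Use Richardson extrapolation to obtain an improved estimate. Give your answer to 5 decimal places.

2.83423

R = (4·T_{12} − T_6) / 3 = (4·2.8982 − 3.0901)/3 = (8.5027)/3 = 2.83423.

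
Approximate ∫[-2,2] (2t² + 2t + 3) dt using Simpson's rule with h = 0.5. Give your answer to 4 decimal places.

h = (2 − (-2))/8 = 0.5.
Nodes t₀,…,t₈ = -2, -1.5, -1, -0.5, 0, 0.5, 1, 1.5, 2.
f(t) = 2t² + 2t + 3: f₀=7, f₁=4.5, f₂=3, f₃=2.5, f₄=3, f₅=4.5, f₆=7, f₇=10.5, f₈=15.
(h/3)·[f₀ + 4f₁ + 2f₂ + 4f₃ + 2f₄ + 4f₅ + 2f₆ + 4f₇ + f₈] = 0.166667·(136) = 22.6667.

22.6667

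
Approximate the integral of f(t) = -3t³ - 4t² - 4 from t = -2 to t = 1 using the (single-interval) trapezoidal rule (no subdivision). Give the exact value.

-10.5

T = (b−a)/2 · [f(-2) + f(1)] = 1.5·[4 + (-11)] = -10.5.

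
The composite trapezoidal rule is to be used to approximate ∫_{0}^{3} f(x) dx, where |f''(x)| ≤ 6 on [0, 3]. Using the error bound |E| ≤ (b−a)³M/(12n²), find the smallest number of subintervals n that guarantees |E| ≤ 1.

Need 162/(12n²) ≤ 1.
n² ≥ 162/(12·1) = 13.5 ⇒ n ≥ 3.6742, so the smallest n is 4.

4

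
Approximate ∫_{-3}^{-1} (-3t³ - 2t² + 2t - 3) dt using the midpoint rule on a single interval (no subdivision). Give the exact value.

18

M = (b−a)·f(-2) = 2·(9) = 18.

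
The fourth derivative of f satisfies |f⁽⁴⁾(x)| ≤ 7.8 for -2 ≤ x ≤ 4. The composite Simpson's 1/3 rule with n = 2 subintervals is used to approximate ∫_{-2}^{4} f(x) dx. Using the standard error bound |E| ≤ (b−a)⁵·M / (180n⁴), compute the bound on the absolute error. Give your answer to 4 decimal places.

|E| ≤ (6)⁵·7.8 / (180·2⁴) = 60652.8/2880 = 21.0600.

21.0600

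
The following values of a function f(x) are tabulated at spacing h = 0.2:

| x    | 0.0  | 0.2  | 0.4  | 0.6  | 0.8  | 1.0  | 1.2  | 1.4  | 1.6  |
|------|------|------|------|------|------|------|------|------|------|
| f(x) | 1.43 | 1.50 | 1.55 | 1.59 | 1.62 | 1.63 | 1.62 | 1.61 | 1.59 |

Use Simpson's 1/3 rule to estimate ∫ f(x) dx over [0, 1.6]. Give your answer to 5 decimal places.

2.52800

h = 0.2, n = 8.
(h/3)·[y₀ + 4y₁ + 2y₂ + 4y₃ + 2y₄ + 4y₅ + 2y₆ + 4y₇ + y₈] = 0.066667·(37.92) = 2.52800.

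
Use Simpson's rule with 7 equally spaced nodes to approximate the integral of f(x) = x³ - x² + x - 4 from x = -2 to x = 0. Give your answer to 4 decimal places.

-16.6667

h = (0 − (-2))/6 = 0.333333.
Nodes x₀,…,x₆ = -2, -1.666667, -1.333333, -1, -0.666667, -0.333333, 0.
f(x) = x³ - x² + x - 4: f₀=-18, f₁=-13.074074, f₂=-9.481481, f₃=-7, f₄=-5.407407, f₅=-4.481481, f₆=-4.
(h/3)·[f₀ + 4f₁ + 2f₂ + 4f₃ + 2f₄ + 4f₅ + f₆] = 0.111111·(-150) = -16.6667.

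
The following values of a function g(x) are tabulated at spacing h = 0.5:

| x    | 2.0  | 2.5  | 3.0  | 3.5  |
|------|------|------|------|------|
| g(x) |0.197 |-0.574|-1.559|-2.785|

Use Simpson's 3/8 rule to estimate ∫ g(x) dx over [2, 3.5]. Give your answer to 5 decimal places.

-1.68506

h = 0.5, n = 3.
(3h/8)·[y₀ + 3y₁ + 3y₂ + y₃] = 0.1875·(-8.987) = -1.68506.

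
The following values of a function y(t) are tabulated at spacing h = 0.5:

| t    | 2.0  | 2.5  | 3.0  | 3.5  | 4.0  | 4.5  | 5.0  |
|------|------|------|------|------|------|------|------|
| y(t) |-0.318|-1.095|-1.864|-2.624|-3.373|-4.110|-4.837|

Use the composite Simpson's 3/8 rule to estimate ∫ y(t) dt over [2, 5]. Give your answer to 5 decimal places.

-7.82419

h = 0.5, n = 6.
(3h/8)·[y₀ + 3y₁ + 3y₂ + 2y₃ + 3y₄ + 3y₅ + y₆] = 0.1875·(-41.729) = -7.82419.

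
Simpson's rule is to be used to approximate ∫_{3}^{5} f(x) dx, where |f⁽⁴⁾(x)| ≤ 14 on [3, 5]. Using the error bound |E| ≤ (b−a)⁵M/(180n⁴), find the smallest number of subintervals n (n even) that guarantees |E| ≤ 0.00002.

20

Need 448/(180n⁴) ≤ 0.00002.
n⁴ ≥ 448/(180·0.00002) = 124444 ⇒ n ≥ 18.7821, so the smallest even n is 20. (n must be even for Simpson's rule.)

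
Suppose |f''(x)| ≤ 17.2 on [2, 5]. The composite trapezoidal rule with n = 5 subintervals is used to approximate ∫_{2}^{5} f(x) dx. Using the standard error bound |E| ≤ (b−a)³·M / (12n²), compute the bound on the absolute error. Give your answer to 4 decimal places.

|E| ≤ (3)³·17.2 / (12·5²) = 464.4/300 = 1.5480.

1.5480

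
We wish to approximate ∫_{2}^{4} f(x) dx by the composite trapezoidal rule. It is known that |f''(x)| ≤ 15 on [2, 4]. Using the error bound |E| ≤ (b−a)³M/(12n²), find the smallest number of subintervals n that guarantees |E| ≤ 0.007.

38

Need 120/(12n²) ≤ 0.007.
n² ≥ 120/(12·0.007) = 1428.57 ⇒ n ≥ 37.7964, so the smallest n is 38.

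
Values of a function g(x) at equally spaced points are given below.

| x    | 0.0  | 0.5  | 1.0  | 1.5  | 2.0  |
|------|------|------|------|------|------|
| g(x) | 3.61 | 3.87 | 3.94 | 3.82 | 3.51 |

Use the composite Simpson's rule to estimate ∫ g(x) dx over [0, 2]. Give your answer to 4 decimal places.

7.6267

h = 0.5, n = 4.
(h/3)·[y₀ + 4y₁ + 2y₂ + 4y₃ + y₄] = 0.166667·(45.76) = 7.6267.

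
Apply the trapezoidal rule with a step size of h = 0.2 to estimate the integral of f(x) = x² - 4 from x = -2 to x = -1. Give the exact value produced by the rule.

h = (-1 − (-2))/5 = 0.2.
Nodes x₀,…,x₅ = -2, -1.8, -1.6, -1.4, -1.2, -1.
f(x) = x² - 4: f₀=0, f₁=-0.76, f₂=-1.44, f₃=-2.04, f₄=-2.56, f₅=-3.
(h/2)·[f₀ + 2f₁ + 2f₂ + 2f₃ + 2f₄ + f₅] = 0.1·(-16.6) = -1.66.

-1.66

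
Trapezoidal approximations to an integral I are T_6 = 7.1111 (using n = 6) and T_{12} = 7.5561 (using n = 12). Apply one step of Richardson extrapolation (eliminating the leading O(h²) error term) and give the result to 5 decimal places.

R = (4·T_{12} − T_6) / 3 = (4·7.5561 − 7.1111)/3 = (23.1133)/3 = 7.70443.

7.70443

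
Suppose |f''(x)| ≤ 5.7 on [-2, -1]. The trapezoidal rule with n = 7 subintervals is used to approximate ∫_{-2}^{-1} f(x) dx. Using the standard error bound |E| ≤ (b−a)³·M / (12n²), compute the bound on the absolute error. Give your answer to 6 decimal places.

0.009694

|E| ≤ (1)³·5.7 / (12·7²) = 5.7/588 = 0.009694.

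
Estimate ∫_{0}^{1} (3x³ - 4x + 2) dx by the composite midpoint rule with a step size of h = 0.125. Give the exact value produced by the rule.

h = (1 − 0)/8 = 0.125.
Midpoints m₁,…,m₈ = 0.0625, 0.1875, 0.3125, 0.4375, 0.5625, 0.6875, 0.8125, 0.9375.
f(m₁)=1.750732421875, f(m₂)=1.269775390625, f(m₃)=0.841552734375, f(m₄)=0.501220703125, f(m₅)=0.283935546875, f(m₆)=0.224853515625, f(m₇)=0.359130859375, f(m₈)=0.721923828125.
h·[f(m₁) + f(m₂) + f(m₃) + f(m₄) + f(m₅) + f(m₆) + f(m₇) + f(m₈)] = 0.125·(5.953125) = 0.744140625.

0.744140625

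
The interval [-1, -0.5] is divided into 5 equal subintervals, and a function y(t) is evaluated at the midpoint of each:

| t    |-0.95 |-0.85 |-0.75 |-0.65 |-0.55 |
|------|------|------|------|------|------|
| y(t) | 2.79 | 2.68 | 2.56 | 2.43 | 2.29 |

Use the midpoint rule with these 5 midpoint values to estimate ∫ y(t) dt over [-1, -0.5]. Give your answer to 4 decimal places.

h = 0.1, n = 5.
h·[y(m₁) + y(m₂) + y(m₃) + y(m₄) + y(m₅)] = 0.1·(12.75) = 1.2750.

1.2750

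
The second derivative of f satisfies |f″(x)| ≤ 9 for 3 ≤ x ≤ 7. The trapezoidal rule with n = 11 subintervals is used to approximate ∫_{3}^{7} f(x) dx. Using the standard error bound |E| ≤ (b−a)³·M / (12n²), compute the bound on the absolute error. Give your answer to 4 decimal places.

|E| ≤ (4)³·9 / (12·11²) = 576/1452 = 0.3967.

0.3967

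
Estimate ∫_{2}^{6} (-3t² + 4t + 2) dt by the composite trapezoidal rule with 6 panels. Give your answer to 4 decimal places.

h = (6 − 2)/6 = 0.666667.
Nodes t₀,…,t₆ = 2, 2.666667, 3.333333, 4, 4.666667, 5.333333, 6.
f(t) = -3t² + 4t + 2: f₀=-2, f₁=-8.666667, f₂=-18, f₃=-30, f₄=-44.666667, f₅=-62, f₆=-82.
(h/2)·[f₀ + 2f₁ + 2f₂ + 2f₃ + 2f₄ + 2f₅ + f₆] = 0.333333·(-410.666667) = -136.8889.

-136.8889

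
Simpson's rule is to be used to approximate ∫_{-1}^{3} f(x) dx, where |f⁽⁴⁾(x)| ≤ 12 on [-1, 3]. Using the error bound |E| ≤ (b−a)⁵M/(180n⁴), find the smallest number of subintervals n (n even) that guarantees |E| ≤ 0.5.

4

Need 12288/(180n⁴) ≤ 0.5.
n⁴ ≥ 12288/(180·0.5) = 136.533 ⇒ n ≥ 3.4183, so the smallest even n is 4. (n must be even for Simpson's rule.)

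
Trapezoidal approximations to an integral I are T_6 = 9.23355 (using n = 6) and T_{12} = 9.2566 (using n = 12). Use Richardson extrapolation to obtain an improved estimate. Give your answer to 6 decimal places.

9.264283

R = (4·T_{12} − T_6) / 3 = (4·9.2566 − 9.23355)/3 = (27.79285)/3 = 9.264283.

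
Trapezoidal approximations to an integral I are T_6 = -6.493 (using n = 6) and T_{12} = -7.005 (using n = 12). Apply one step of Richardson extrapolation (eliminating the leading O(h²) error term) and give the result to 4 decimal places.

R = (4·T_{12} − T_6) / 3 = (4·(-7.005) − (-6.493))/3 = (-21.527)/3 = -7.1757.

-7.1757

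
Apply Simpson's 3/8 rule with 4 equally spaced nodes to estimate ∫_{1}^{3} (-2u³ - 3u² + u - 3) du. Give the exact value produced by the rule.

h = (3 − 1)/3 = 0.666667.
Nodes u₀,…,u₃ = 1, 1.666667, 2.333333, 3.
f(u) = -2u³ - 3u² + u - 3: f₀=-7, f₁=-18.925926, f₂=-42.407407, f₃=-81.
(3h/8)·[f₀ + 3f₁ + 3f₂ + f₃] = 0.25·(-272) = -68.

-68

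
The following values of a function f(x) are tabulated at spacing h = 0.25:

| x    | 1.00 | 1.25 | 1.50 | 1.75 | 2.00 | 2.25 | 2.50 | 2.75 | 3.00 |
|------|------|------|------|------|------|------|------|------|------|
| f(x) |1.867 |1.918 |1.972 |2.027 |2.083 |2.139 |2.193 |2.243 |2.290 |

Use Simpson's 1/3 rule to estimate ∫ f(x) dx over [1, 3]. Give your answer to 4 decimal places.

h = 0.25, n = 8.
(h/3)·[y₀ + 4y₁ + 2y₂ + 4y₃ + 2y₄ + 4y₅ + 2y₆ + 4y₇ + y₈] = 0.083333·(49.961) = 4.1634.

4.1634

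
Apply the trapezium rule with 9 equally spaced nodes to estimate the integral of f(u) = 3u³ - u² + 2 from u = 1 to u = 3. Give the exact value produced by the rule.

h = (3 − 1)/8 = 0.25.
Nodes u₀,…,u₈ = 1, 1.25, 1.5, 1.75, 2, 2.25, 2.5, 2.75, 3.
f(u) = 3u³ - u² + 2: f₀=4, f₁=6.296875, f₂=9.875, f₃=15.015625, f₄=22, f₅=31.109375, f₆=42.625, f₇=56.828125, f₈=74.
(h/2)·[f₀ + 2f₁ + 2f₂ + 2f₃ + 2f₄ + 2f₅ + 2f₆ + 2f₇ + f₈] = 0.125·(445.5) = 55.6875.

55.6875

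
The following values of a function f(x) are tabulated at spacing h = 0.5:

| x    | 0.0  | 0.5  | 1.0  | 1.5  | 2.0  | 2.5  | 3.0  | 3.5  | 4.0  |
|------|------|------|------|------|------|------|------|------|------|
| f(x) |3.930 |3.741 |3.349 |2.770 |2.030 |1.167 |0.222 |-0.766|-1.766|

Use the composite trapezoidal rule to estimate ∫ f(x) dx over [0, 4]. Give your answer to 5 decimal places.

h = 0.5, n = 8.
(h/2)·[y₀ + 2y₁ + 2y₂ + 2y₃ + 2y₄ + 2y₅ + 2y₆ + 2y₇ + y₈] = 0.25·(27.190) = 6.79750.

6.79750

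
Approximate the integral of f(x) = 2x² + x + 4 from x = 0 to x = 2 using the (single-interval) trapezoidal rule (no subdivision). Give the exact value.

T = (b−a)/2 · [f(0) + f(2)] = 1·[4 + 14] = 18.

18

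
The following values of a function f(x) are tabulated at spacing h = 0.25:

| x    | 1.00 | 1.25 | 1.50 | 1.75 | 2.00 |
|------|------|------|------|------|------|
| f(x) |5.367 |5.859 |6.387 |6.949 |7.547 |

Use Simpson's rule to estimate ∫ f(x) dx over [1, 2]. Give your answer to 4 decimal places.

6.4100

h = 0.25, n = 4.
(h/3)·[y₀ + 4y₁ + 2y₂ + 4y₃ + y₄] = 0.083333·(76.920) = 6.4100.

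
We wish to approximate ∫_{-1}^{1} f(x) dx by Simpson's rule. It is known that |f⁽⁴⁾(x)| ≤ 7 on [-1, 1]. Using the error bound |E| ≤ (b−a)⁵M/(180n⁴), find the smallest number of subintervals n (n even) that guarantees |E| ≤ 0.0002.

Need 224/(180n⁴) ≤ 0.0002.
n⁴ ≥ 224/(180·0.0002) = 6222.22 ⇒ n ≥ 8.8815, so the smallest even n is 10. (n must be even for Simpson's rule.)

10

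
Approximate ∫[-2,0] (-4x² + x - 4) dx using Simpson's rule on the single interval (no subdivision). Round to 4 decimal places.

S = (b−a)/6 · [f(-2) + 4f(-1) + f(0)] = 0.333333·[(-22) + 4·(-9) + (-4)] = -20.6667.

-20.6667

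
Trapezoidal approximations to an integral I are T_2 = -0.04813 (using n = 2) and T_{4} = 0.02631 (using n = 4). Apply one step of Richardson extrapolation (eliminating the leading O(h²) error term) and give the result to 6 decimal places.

R = (4·T_{4} − T_2) / 3 = (4·0.02631 − (-0.04813))/3 = (0.15337)/3 = 0.051123.

0.051123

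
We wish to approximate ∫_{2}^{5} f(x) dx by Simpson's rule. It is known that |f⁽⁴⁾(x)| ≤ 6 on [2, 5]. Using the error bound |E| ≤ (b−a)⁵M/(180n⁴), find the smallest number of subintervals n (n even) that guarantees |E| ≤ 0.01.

6

Need 1458/(180n⁴) ≤ 0.01.
n⁴ ≥ 1458/(180·0.01) = 810 ⇒ n ≥ 5.3348, so the smallest even n is 6. (n must be even for Simpson's rule.)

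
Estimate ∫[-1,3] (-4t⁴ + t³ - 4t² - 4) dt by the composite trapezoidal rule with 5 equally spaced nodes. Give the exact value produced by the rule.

-266

h = (3 − (-1))/4 = 1.
Nodes t₀,…,t₄ = -1, 0, 1, 2, 3.
f(t) = -4t⁴ + t³ - 4t² - 4: f₀=-13, f₁=-4, f₂=-11, f₃=-76, f₄=-337.
(h/2)·[f₀ + 2f₁ + 2f₂ + 2f₃ + f₄] = 0.5·(-532) = -266.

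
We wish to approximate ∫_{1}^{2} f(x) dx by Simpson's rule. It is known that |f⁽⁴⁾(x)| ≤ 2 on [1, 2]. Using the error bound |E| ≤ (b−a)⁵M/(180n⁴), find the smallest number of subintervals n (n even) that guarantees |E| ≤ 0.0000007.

Need 2/(180n⁴) ≤ 0.0000007.
n⁴ ≥ 2/(180·0.0000007) = 15873 ⇒ n ≥ 11.2244, so the smallest even n is 12. (n must be even for Simpson's rule.)

12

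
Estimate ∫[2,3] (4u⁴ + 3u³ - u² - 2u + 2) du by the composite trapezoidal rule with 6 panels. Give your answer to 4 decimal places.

209.0198

h = (3 − 2)/6 = 0.166667.
Nodes u₀,…,u₆ = 2, 2.166667, 2.333333, 2.5, 2.666667, 2.833333, 3.
f(u) = 4u⁴ + 3u³ - u² - 2u + 2: f₀=82, f₁=111.637346, f₂=148.567901, f₃=193.875, f₄=248.716049, f₅=314.322531, f₆=392.
(h/2)·[f₀ + 2f₁ + 2f₂ + 2f₃ + 2f₄ + 2f₅ + f₆] = 0.083333·(2508.237654) = 209.0198.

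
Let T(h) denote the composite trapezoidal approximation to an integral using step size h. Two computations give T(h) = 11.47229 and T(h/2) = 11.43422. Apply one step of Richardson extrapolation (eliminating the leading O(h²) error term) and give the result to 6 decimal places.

R = (4·T(h/2) − T(h)) / 3 = (4·11.43422 − 11.47229)/3 = (34.26459)/3 = 11.421530.

11.421530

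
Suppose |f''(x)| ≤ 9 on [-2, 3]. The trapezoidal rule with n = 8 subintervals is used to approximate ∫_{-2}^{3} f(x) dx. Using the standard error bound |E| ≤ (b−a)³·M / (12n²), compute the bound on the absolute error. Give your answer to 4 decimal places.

1.4648

|E| ≤ (5)³·9 / (12·8²) = 1125/768 = 1.4648.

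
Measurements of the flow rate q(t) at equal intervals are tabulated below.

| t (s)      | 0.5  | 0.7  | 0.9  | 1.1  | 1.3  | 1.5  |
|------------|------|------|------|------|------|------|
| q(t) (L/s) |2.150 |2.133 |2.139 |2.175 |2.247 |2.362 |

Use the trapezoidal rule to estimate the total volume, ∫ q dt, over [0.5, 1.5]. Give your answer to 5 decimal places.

2.19000

h = 0.2, n = 5.
(h/2)·[y₀ + 2y₁ + 2y₂ + 2y₃ + 2y₄ + y₅] = 0.1·(21.900) = 2.19000.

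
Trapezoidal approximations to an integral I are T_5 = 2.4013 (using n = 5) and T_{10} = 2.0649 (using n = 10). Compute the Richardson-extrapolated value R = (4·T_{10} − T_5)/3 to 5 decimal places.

R = (4·T_{10} − T_5) / 3 = (4·2.0649 − 2.4013)/3 = (5.8583)/3 = 1.95277.

1.95277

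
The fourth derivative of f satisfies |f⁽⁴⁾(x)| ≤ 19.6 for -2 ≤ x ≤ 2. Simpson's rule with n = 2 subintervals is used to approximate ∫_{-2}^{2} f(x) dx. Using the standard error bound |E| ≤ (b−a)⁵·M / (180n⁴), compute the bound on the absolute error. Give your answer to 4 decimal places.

|E| ≤ (4)⁵·19.6 / (180·2⁴) = 20070.4/2880 = 6.9689.

6.9689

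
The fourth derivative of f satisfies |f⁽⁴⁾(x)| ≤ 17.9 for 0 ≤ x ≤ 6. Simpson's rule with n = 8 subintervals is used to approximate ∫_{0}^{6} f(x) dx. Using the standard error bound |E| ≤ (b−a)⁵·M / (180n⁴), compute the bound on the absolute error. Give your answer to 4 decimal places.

|E| ≤ (6)⁵·17.9 / (180·8⁴) = 139190.4/737280 = 0.1888.

0.1888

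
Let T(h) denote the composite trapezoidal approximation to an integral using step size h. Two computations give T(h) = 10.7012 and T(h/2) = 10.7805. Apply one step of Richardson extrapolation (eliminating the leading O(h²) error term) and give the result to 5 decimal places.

R = (4·T(h/2) − T(h)) / 3 = (4·10.7805 − 10.7012)/3 = (32.4208)/3 = 10.80693.

10.80693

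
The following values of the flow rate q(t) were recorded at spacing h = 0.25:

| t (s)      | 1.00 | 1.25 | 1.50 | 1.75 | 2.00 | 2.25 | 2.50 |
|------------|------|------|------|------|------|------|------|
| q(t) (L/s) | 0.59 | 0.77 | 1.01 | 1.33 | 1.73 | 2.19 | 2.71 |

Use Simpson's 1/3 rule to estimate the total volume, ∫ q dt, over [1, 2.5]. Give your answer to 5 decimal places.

2.16167

h = 0.25, n = 6.
(h/3)·[y₀ + 4y₁ + 2y₂ + 4y₃ + 2y₄ + 4y₅ + y₆] = 0.083333·(25.94) = 2.16167.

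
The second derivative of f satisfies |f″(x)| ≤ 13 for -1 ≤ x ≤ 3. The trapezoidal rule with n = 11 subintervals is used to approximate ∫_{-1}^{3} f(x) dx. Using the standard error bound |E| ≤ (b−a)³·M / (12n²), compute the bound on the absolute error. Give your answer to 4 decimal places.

0.5730

|E| ≤ (4)³·13 / (12·11²) = 832/1452 = 0.5730.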